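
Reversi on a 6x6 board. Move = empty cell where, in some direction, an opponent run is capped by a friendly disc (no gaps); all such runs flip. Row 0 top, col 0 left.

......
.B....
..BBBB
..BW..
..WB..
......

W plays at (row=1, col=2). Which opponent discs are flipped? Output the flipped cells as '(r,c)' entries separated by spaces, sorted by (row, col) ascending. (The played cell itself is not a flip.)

Answer: (2,2) (3,2)

Derivation:
Dir NW: first cell '.' (not opp) -> no flip
Dir N: first cell '.' (not opp) -> no flip
Dir NE: first cell '.' (not opp) -> no flip
Dir W: opp run (1,1), next='.' -> no flip
Dir E: first cell '.' (not opp) -> no flip
Dir SW: first cell '.' (not opp) -> no flip
Dir S: opp run (2,2) (3,2) capped by W -> flip
Dir SE: opp run (2,3), next='.' -> no flip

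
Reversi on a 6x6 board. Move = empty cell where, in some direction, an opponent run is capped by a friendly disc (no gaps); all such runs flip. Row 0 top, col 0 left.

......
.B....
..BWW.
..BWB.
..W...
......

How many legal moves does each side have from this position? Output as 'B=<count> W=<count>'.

-- B to move --
(1,2): flips 1 -> legal
(1,3): no bracket -> illegal
(1,4): flips 2 -> legal
(1,5): no bracket -> illegal
(2,5): flips 2 -> legal
(3,1): no bracket -> illegal
(3,5): no bracket -> illegal
(4,1): no bracket -> illegal
(4,3): no bracket -> illegal
(4,4): flips 1 -> legal
(5,1): no bracket -> illegal
(5,2): flips 1 -> legal
(5,3): no bracket -> illegal
B mobility = 5
-- W to move --
(0,0): flips 2 -> legal
(0,1): no bracket -> illegal
(0,2): no bracket -> illegal
(1,0): no bracket -> illegal
(1,2): flips 2 -> legal
(1,3): no bracket -> illegal
(2,0): no bracket -> illegal
(2,1): flips 1 -> legal
(2,5): no bracket -> illegal
(3,1): flips 1 -> legal
(3,5): flips 1 -> legal
(4,1): flips 1 -> legal
(4,3): no bracket -> illegal
(4,4): flips 1 -> legal
(4,5): flips 1 -> legal
W mobility = 8

Answer: B=5 W=8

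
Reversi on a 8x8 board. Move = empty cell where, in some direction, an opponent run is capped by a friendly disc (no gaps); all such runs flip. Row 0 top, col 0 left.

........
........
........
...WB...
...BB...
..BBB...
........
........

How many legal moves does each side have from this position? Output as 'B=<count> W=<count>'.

Answer: B=3 W=3

Derivation:
-- B to move --
(2,2): flips 1 -> legal
(2,3): flips 1 -> legal
(2,4): no bracket -> illegal
(3,2): flips 1 -> legal
(4,2): no bracket -> illegal
B mobility = 3
-- W to move --
(2,3): no bracket -> illegal
(2,4): no bracket -> illegal
(2,5): no bracket -> illegal
(3,2): no bracket -> illegal
(3,5): flips 1 -> legal
(4,1): no bracket -> illegal
(4,2): no bracket -> illegal
(4,5): no bracket -> illegal
(5,1): no bracket -> illegal
(5,5): flips 1 -> legal
(6,1): no bracket -> illegal
(6,2): no bracket -> illegal
(6,3): flips 2 -> legal
(6,4): no bracket -> illegal
(6,5): no bracket -> illegal
W mobility = 3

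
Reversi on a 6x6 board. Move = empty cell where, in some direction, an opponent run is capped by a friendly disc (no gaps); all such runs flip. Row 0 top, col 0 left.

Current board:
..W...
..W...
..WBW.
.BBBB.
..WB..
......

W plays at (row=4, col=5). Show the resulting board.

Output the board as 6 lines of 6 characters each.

Place W at (4,5); scan 8 dirs for brackets.
Dir NW: opp run (3,4) (2,3) capped by W -> flip
Dir N: first cell '.' (not opp) -> no flip
Dir NE: edge -> no flip
Dir W: first cell '.' (not opp) -> no flip
Dir E: edge -> no flip
Dir SW: first cell '.' (not opp) -> no flip
Dir S: first cell '.' (not opp) -> no flip
Dir SE: edge -> no flip
All flips: (2,3) (3,4)

Answer: ..W...
..W...
..WWW.
.BBBW.
..WB.W
......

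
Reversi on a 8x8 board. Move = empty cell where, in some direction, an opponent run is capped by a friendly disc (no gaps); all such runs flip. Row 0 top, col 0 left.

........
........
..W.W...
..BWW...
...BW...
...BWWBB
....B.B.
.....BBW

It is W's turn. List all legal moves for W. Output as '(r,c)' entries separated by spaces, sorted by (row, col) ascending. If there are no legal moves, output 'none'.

(2,1): flips 2 -> legal
(2,3): no bracket -> illegal
(3,1): flips 1 -> legal
(4,1): no bracket -> illegal
(4,2): flips 2 -> legal
(4,5): no bracket -> illegal
(4,6): no bracket -> illegal
(4,7): no bracket -> illegal
(5,2): flips 2 -> legal
(6,2): flips 1 -> legal
(6,3): flips 2 -> legal
(6,5): no bracket -> illegal
(6,7): no bracket -> illegal
(7,3): flips 1 -> legal
(7,4): flips 3 -> legal

Answer: (2,1) (3,1) (4,2) (5,2) (6,2) (6,3) (7,3) (7,4)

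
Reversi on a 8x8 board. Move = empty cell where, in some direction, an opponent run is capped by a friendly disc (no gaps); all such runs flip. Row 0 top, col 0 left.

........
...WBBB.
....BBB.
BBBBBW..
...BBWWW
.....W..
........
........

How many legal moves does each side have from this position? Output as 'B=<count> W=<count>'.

Answer: B=7 W=6

Derivation:
-- B to move --
(0,2): flips 1 -> legal
(0,3): no bracket -> illegal
(0,4): no bracket -> illegal
(1,2): flips 1 -> legal
(2,2): no bracket -> illegal
(2,3): no bracket -> illegal
(3,6): flips 1 -> legal
(3,7): no bracket -> illegal
(5,4): no bracket -> illegal
(5,6): flips 1 -> legal
(5,7): flips 2 -> legal
(6,4): no bracket -> illegal
(6,5): flips 3 -> legal
(6,6): flips 1 -> legal
B mobility = 7
-- W to move --
(0,3): no bracket -> illegal
(0,4): no bracket -> illegal
(0,5): flips 2 -> legal
(0,6): no bracket -> illegal
(0,7): no bracket -> illegal
(1,7): flips 4 -> legal
(2,0): no bracket -> illegal
(2,1): no bracket -> illegal
(2,2): flips 2 -> legal
(2,3): flips 1 -> legal
(2,7): no bracket -> illegal
(3,6): no bracket -> illegal
(3,7): no bracket -> illegal
(4,0): no bracket -> illegal
(4,1): no bracket -> illegal
(4,2): flips 2 -> legal
(5,2): no bracket -> illegal
(5,3): flips 1 -> legal
(5,4): no bracket -> illegal
W mobility = 6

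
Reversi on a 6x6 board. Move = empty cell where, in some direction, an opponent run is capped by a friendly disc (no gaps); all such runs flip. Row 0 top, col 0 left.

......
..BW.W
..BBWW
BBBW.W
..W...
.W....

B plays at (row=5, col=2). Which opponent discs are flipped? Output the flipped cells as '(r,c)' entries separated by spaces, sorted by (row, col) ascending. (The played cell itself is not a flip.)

Dir NW: first cell '.' (not opp) -> no flip
Dir N: opp run (4,2) capped by B -> flip
Dir NE: first cell '.' (not opp) -> no flip
Dir W: opp run (5,1), next='.' -> no flip
Dir E: first cell '.' (not opp) -> no flip
Dir SW: edge -> no flip
Dir S: edge -> no flip
Dir SE: edge -> no flip

Answer: (4,2)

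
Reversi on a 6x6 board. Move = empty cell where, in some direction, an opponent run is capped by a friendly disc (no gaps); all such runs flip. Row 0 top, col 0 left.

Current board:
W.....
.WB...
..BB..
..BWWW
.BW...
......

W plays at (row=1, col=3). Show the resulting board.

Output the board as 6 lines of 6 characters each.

Answer: W.....
.WWW..
..BW..
..BWWW
.BW...
......

Derivation:
Place W at (1,3); scan 8 dirs for brackets.
Dir NW: first cell '.' (not opp) -> no flip
Dir N: first cell '.' (not opp) -> no flip
Dir NE: first cell '.' (not opp) -> no flip
Dir W: opp run (1,2) capped by W -> flip
Dir E: first cell '.' (not opp) -> no flip
Dir SW: opp run (2,2), next='.' -> no flip
Dir S: opp run (2,3) capped by W -> flip
Dir SE: first cell '.' (not opp) -> no flip
All flips: (1,2) (2,3)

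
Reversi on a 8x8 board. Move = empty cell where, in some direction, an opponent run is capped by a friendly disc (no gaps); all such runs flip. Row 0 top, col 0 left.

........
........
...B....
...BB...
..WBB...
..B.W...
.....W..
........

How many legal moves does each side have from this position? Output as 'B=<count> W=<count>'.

-- B to move --
(3,1): no bracket -> illegal
(3,2): flips 1 -> legal
(4,1): flips 1 -> legal
(4,5): no bracket -> illegal
(5,1): flips 1 -> legal
(5,3): no bracket -> illegal
(5,5): no bracket -> illegal
(5,6): no bracket -> illegal
(6,3): no bracket -> illegal
(6,4): flips 1 -> legal
(6,6): no bracket -> illegal
(7,4): no bracket -> illegal
(7,5): no bracket -> illegal
(7,6): flips 2 -> legal
B mobility = 5
-- W to move --
(1,2): no bracket -> illegal
(1,3): no bracket -> illegal
(1,4): no bracket -> illegal
(2,2): no bracket -> illegal
(2,4): flips 3 -> legal
(2,5): no bracket -> illegal
(3,2): flips 1 -> legal
(3,5): no bracket -> illegal
(4,1): no bracket -> illegal
(4,5): flips 2 -> legal
(5,1): no bracket -> illegal
(5,3): no bracket -> illegal
(5,5): no bracket -> illegal
(6,1): no bracket -> illegal
(6,2): flips 1 -> legal
(6,3): no bracket -> illegal
W mobility = 4

Answer: B=5 W=4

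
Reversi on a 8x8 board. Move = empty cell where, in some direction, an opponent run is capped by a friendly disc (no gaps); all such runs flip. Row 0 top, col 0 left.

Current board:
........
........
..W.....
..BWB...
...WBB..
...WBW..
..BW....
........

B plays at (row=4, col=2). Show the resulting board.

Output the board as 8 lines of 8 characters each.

Place B at (4,2); scan 8 dirs for brackets.
Dir NW: first cell '.' (not opp) -> no flip
Dir N: first cell 'B' (not opp) -> no flip
Dir NE: opp run (3,3), next='.' -> no flip
Dir W: first cell '.' (not opp) -> no flip
Dir E: opp run (4,3) capped by B -> flip
Dir SW: first cell '.' (not opp) -> no flip
Dir S: first cell '.' (not opp) -> no flip
Dir SE: opp run (5,3), next='.' -> no flip
All flips: (4,3)

Answer: ........
........
..W.....
..BWB...
..BBBB..
...WBW..
..BW....
........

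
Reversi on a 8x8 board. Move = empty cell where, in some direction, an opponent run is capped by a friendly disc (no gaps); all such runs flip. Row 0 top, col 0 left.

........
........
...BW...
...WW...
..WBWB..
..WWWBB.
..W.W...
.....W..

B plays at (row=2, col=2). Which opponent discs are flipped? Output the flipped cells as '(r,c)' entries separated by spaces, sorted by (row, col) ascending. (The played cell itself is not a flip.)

Dir NW: first cell '.' (not opp) -> no flip
Dir N: first cell '.' (not opp) -> no flip
Dir NE: first cell '.' (not opp) -> no flip
Dir W: first cell '.' (not opp) -> no flip
Dir E: first cell 'B' (not opp) -> no flip
Dir SW: first cell '.' (not opp) -> no flip
Dir S: first cell '.' (not opp) -> no flip
Dir SE: opp run (3,3) (4,4) capped by B -> flip

Answer: (3,3) (4,4)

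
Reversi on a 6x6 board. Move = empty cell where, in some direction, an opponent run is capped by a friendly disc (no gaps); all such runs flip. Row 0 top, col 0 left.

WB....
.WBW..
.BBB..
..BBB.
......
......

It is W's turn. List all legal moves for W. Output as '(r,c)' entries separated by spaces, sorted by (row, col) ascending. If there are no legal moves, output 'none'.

Answer: (0,2) (3,1) (4,3) (4,4)

Derivation:
(0,2): flips 1 -> legal
(0,3): no bracket -> illegal
(1,0): no bracket -> illegal
(1,4): no bracket -> illegal
(2,0): no bracket -> illegal
(2,4): no bracket -> illegal
(2,5): no bracket -> illegal
(3,0): no bracket -> illegal
(3,1): flips 2 -> legal
(3,5): no bracket -> illegal
(4,1): no bracket -> illegal
(4,2): no bracket -> illegal
(4,3): flips 2 -> legal
(4,4): flips 2 -> legal
(4,5): no bracket -> illegal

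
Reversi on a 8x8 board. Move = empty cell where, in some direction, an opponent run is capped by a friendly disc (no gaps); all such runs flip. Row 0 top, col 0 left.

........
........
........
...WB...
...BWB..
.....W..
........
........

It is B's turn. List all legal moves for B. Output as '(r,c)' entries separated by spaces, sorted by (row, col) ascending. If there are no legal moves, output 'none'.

(2,2): no bracket -> illegal
(2,3): flips 1 -> legal
(2,4): no bracket -> illegal
(3,2): flips 1 -> legal
(3,5): no bracket -> illegal
(4,2): no bracket -> illegal
(4,6): no bracket -> illegal
(5,3): no bracket -> illegal
(5,4): flips 1 -> legal
(5,6): no bracket -> illegal
(6,4): no bracket -> illegal
(6,5): flips 1 -> legal
(6,6): no bracket -> illegal

Answer: (2,3) (3,2) (5,4) (6,5)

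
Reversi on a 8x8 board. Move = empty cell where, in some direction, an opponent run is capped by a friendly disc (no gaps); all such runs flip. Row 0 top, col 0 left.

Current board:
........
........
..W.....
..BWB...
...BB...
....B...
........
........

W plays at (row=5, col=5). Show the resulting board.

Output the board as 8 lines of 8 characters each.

Place W at (5,5); scan 8 dirs for brackets.
Dir NW: opp run (4,4) capped by W -> flip
Dir N: first cell '.' (not opp) -> no flip
Dir NE: first cell '.' (not opp) -> no flip
Dir W: opp run (5,4), next='.' -> no flip
Dir E: first cell '.' (not opp) -> no flip
Dir SW: first cell '.' (not opp) -> no flip
Dir S: first cell '.' (not opp) -> no flip
Dir SE: first cell '.' (not opp) -> no flip
All flips: (4,4)

Answer: ........
........
..W.....
..BWB...
...BW...
....BW..
........
........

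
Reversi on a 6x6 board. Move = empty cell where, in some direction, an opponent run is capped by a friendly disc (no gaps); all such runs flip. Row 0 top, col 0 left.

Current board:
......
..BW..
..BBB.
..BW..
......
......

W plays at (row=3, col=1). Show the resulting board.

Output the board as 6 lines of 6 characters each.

Answer: ......
..BW..
..WBB.
.WWW..
......
......

Derivation:
Place W at (3,1); scan 8 dirs for brackets.
Dir NW: first cell '.' (not opp) -> no flip
Dir N: first cell '.' (not opp) -> no flip
Dir NE: opp run (2,2) capped by W -> flip
Dir W: first cell '.' (not opp) -> no flip
Dir E: opp run (3,2) capped by W -> flip
Dir SW: first cell '.' (not opp) -> no flip
Dir S: first cell '.' (not opp) -> no flip
Dir SE: first cell '.' (not opp) -> no flip
All flips: (2,2) (3,2)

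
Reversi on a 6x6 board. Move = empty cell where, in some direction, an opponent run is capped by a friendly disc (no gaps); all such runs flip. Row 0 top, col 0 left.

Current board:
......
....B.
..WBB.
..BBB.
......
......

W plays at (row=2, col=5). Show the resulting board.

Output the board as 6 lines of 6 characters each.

Place W at (2,5); scan 8 dirs for brackets.
Dir NW: opp run (1,4), next='.' -> no flip
Dir N: first cell '.' (not opp) -> no flip
Dir NE: edge -> no flip
Dir W: opp run (2,4) (2,3) capped by W -> flip
Dir E: edge -> no flip
Dir SW: opp run (3,4), next='.' -> no flip
Dir S: first cell '.' (not opp) -> no flip
Dir SE: edge -> no flip
All flips: (2,3) (2,4)

Answer: ......
....B.
..WWWW
..BBB.
......
......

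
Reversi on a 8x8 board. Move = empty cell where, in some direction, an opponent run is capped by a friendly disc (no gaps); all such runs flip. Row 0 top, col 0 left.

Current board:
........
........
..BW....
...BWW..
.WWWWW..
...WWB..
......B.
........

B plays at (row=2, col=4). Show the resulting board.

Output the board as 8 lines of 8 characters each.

Answer: ........
........
..BBB...
...BWW..
.WWWWW..
...WWB..
......B.
........

Derivation:
Place B at (2,4); scan 8 dirs for brackets.
Dir NW: first cell '.' (not opp) -> no flip
Dir N: first cell '.' (not opp) -> no flip
Dir NE: first cell '.' (not opp) -> no flip
Dir W: opp run (2,3) capped by B -> flip
Dir E: first cell '.' (not opp) -> no flip
Dir SW: first cell 'B' (not opp) -> no flip
Dir S: opp run (3,4) (4,4) (5,4), next='.' -> no flip
Dir SE: opp run (3,5), next='.' -> no flip
All flips: (2,3)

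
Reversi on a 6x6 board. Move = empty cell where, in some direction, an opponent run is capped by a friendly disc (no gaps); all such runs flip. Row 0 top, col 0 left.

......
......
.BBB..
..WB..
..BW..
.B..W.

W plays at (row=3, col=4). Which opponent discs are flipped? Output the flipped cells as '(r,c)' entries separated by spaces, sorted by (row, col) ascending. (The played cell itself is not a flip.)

Answer: (3,3)

Derivation:
Dir NW: opp run (2,3), next='.' -> no flip
Dir N: first cell '.' (not opp) -> no flip
Dir NE: first cell '.' (not opp) -> no flip
Dir W: opp run (3,3) capped by W -> flip
Dir E: first cell '.' (not opp) -> no flip
Dir SW: first cell 'W' (not opp) -> no flip
Dir S: first cell '.' (not opp) -> no flip
Dir SE: first cell '.' (not opp) -> no flip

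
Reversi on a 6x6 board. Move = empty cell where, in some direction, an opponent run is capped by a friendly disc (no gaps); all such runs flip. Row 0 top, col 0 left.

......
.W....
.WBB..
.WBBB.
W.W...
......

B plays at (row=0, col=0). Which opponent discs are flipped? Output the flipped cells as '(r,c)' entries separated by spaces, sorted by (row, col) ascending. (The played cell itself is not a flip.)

Dir NW: edge -> no flip
Dir N: edge -> no flip
Dir NE: edge -> no flip
Dir W: edge -> no flip
Dir E: first cell '.' (not opp) -> no flip
Dir SW: edge -> no flip
Dir S: first cell '.' (not opp) -> no flip
Dir SE: opp run (1,1) capped by B -> flip

Answer: (1,1)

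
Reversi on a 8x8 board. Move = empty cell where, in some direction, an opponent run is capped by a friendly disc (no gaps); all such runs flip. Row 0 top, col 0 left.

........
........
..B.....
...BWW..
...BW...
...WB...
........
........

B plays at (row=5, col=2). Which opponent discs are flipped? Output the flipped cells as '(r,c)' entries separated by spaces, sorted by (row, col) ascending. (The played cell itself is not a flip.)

Dir NW: first cell '.' (not opp) -> no flip
Dir N: first cell '.' (not opp) -> no flip
Dir NE: first cell 'B' (not opp) -> no flip
Dir W: first cell '.' (not opp) -> no flip
Dir E: opp run (5,3) capped by B -> flip
Dir SW: first cell '.' (not opp) -> no flip
Dir S: first cell '.' (not opp) -> no flip
Dir SE: first cell '.' (not opp) -> no flip

Answer: (5,3)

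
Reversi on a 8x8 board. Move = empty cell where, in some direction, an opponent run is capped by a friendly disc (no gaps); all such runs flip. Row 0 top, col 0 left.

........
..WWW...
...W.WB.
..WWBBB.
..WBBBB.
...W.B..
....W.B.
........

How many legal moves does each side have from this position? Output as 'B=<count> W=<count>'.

-- B to move --
(0,1): flips 2 -> legal
(0,2): no bracket -> illegal
(0,3): flips 5 -> legal
(0,4): no bracket -> illegal
(0,5): no bracket -> illegal
(1,1): no bracket -> illegal
(1,5): flips 1 -> legal
(1,6): flips 1 -> legal
(2,1): flips 1 -> legal
(2,2): flips 1 -> legal
(2,4): flips 1 -> legal
(3,1): flips 2 -> legal
(4,1): flips 1 -> legal
(5,1): no bracket -> illegal
(5,2): no bracket -> illegal
(5,4): no bracket -> illegal
(6,2): flips 1 -> legal
(6,3): flips 1 -> legal
(6,5): no bracket -> illegal
(7,3): flips 1 -> legal
(7,4): no bracket -> illegal
(7,5): no bracket -> illegal
B mobility = 12
-- W to move --
(1,5): no bracket -> illegal
(1,6): no bracket -> illegal
(1,7): flips 3 -> legal
(2,4): no bracket -> illegal
(2,7): flips 1 -> legal
(3,7): flips 5 -> legal
(4,7): flips 5 -> legal
(5,2): flips 2 -> legal
(5,4): flips 1 -> legal
(5,6): flips 2 -> legal
(5,7): no bracket -> illegal
(6,5): flips 3 -> legal
(6,7): no bracket -> illegal
(7,5): no bracket -> illegal
(7,6): no bracket -> illegal
(7,7): flips 3 -> legal
W mobility = 9

Answer: B=12 W=9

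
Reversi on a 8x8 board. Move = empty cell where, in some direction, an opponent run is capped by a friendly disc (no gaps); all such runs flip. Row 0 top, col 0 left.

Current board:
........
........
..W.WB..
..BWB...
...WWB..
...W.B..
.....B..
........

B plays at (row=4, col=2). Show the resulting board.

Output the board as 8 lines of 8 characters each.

Answer: ........
........
..W.WB..
..BWB...
..BBBB..
...W.B..
.....B..
........

Derivation:
Place B at (4,2); scan 8 dirs for brackets.
Dir NW: first cell '.' (not opp) -> no flip
Dir N: first cell 'B' (not opp) -> no flip
Dir NE: opp run (3,3) (2,4), next='.' -> no flip
Dir W: first cell '.' (not opp) -> no flip
Dir E: opp run (4,3) (4,4) capped by B -> flip
Dir SW: first cell '.' (not opp) -> no flip
Dir S: first cell '.' (not opp) -> no flip
Dir SE: opp run (5,3), next='.' -> no flip
All flips: (4,3) (4,4)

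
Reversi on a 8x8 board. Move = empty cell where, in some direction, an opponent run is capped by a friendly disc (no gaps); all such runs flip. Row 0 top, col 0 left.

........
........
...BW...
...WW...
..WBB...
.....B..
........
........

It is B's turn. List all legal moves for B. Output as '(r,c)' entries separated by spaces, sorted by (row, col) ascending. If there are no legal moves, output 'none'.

Answer: (1,4) (2,2) (2,5) (4,1) (4,5)

Derivation:
(1,3): no bracket -> illegal
(1,4): flips 2 -> legal
(1,5): no bracket -> illegal
(2,2): flips 1 -> legal
(2,5): flips 2 -> legal
(3,1): no bracket -> illegal
(3,2): no bracket -> illegal
(3,5): no bracket -> illegal
(4,1): flips 1 -> legal
(4,5): flips 1 -> legal
(5,1): no bracket -> illegal
(5,2): no bracket -> illegal
(5,3): no bracket -> illegal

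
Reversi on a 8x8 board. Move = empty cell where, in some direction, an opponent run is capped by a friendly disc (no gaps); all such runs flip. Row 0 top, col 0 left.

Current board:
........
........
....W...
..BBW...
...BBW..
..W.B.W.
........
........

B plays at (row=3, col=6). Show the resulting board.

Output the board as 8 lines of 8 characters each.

Place B at (3,6); scan 8 dirs for brackets.
Dir NW: first cell '.' (not opp) -> no flip
Dir N: first cell '.' (not opp) -> no flip
Dir NE: first cell '.' (not opp) -> no flip
Dir W: first cell '.' (not opp) -> no flip
Dir E: first cell '.' (not opp) -> no flip
Dir SW: opp run (4,5) capped by B -> flip
Dir S: first cell '.' (not opp) -> no flip
Dir SE: first cell '.' (not opp) -> no flip
All flips: (4,5)

Answer: ........
........
....W...
..BBW.B.
...BBB..
..W.B.W.
........
........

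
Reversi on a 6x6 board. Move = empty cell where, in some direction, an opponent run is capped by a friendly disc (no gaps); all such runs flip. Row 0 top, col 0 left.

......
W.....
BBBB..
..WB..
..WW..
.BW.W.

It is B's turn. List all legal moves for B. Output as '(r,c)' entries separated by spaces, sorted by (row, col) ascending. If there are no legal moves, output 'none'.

Answer: (0,0) (3,1) (4,1) (5,3)

Derivation:
(0,0): flips 1 -> legal
(0,1): no bracket -> illegal
(1,1): no bracket -> illegal
(3,1): flips 1 -> legal
(3,4): no bracket -> illegal
(4,1): flips 1 -> legal
(4,4): no bracket -> illegal
(4,5): no bracket -> illegal
(5,3): flips 2 -> legal
(5,5): no bracket -> illegal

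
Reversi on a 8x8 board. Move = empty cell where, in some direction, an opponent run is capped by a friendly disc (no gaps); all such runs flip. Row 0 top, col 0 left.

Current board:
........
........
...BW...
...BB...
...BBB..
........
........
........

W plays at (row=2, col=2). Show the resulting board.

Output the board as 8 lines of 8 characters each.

Answer: ........
........
..WWW...
...BB...
...BBB..
........
........
........

Derivation:
Place W at (2,2); scan 8 dirs for brackets.
Dir NW: first cell '.' (not opp) -> no flip
Dir N: first cell '.' (not opp) -> no flip
Dir NE: first cell '.' (not opp) -> no flip
Dir W: first cell '.' (not opp) -> no flip
Dir E: opp run (2,3) capped by W -> flip
Dir SW: first cell '.' (not opp) -> no flip
Dir S: first cell '.' (not opp) -> no flip
Dir SE: opp run (3,3) (4,4), next='.' -> no flip
All flips: (2,3)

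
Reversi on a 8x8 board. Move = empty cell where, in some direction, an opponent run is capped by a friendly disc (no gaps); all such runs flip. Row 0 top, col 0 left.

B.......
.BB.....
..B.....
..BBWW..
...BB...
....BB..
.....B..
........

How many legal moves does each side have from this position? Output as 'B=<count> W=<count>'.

Answer: B=4 W=4

Derivation:
-- B to move --
(2,3): no bracket -> illegal
(2,4): flips 1 -> legal
(2,5): flips 1 -> legal
(2,6): flips 1 -> legal
(3,6): flips 2 -> legal
(4,5): no bracket -> illegal
(4,6): no bracket -> illegal
B mobility = 4
-- W to move --
(0,1): no bracket -> illegal
(0,2): no bracket -> illegal
(0,3): no bracket -> illegal
(1,0): no bracket -> illegal
(1,3): no bracket -> illegal
(2,0): no bracket -> illegal
(2,1): no bracket -> illegal
(2,3): no bracket -> illegal
(2,4): no bracket -> illegal
(3,1): flips 2 -> legal
(4,1): no bracket -> illegal
(4,2): no bracket -> illegal
(4,5): no bracket -> illegal
(4,6): no bracket -> illegal
(5,2): flips 1 -> legal
(5,3): flips 1 -> legal
(5,6): no bracket -> illegal
(6,3): no bracket -> illegal
(6,4): flips 2 -> legal
(6,6): no bracket -> illegal
(7,4): no bracket -> illegal
(7,5): no bracket -> illegal
(7,6): no bracket -> illegal
W mobility = 4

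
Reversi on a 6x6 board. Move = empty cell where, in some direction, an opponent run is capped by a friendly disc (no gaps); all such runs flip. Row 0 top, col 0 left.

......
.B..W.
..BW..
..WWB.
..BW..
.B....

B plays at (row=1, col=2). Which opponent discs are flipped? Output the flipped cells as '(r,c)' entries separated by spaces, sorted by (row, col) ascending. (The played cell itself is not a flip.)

Answer: (2,3)

Derivation:
Dir NW: first cell '.' (not opp) -> no flip
Dir N: first cell '.' (not opp) -> no flip
Dir NE: first cell '.' (not opp) -> no flip
Dir W: first cell 'B' (not opp) -> no flip
Dir E: first cell '.' (not opp) -> no flip
Dir SW: first cell '.' (not opp) -> no flip
Dir S: first cell 'B' (not opp) -> no flip
Dir SE: opp run (2,3) capped by B -> flip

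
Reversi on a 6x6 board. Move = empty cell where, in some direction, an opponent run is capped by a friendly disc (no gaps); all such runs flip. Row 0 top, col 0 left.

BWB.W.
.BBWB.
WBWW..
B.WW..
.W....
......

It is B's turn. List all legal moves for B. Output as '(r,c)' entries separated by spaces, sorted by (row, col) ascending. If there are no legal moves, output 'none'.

(0,3): no bracket -> illegal
(0,5): no bracket -> illegal
(1,0): flips 1 -> legal
(1,5): no bracket -> illegal
(2,4): flips 3 -> legal
(3,1): no bracket -> illegal
(3,4): flips 1 -> legal
(4,0): no bracket -> illegal
(4,2): flips 2 -> legal
(4,3): flips 1 -> legal
(4,4): flips 2 -> legal
(5,0): flips 3 -> legal
(5,1): no bracket -> illegal
(5,2): flips 1 -> legal

Answer: (1,0) (2,4) (3,4) (4,2) (4,3) (4,4) (5,0) (5,2)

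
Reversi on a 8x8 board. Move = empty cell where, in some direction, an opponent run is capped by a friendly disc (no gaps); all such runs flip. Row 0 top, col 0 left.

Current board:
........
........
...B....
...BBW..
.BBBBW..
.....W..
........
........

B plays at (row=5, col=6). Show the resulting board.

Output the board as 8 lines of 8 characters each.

Place B at (5,6); scan 8 dirs for brackets.
Dir NW: opp run (4,5) capped by B -> flip
Dir N: first cell '.' (not opp) -> no flip
Dir NE: first cell '.' (not opp) -> no flip
Dir W: opp run (5,5), next='.' -> no flip
Dir E: first cell '.' (not opp) -> no flip
Dir SW: first cell '.' (not opp) -> no flip
Dir S: first cell '.' (not opp) -> no flip
Dir SE: first cell '.' (not opp) -> no flip
All flips: (4,5)

Answer: ........
........
...B....
...BBW..
.BBBBB..
.....WB.
........
........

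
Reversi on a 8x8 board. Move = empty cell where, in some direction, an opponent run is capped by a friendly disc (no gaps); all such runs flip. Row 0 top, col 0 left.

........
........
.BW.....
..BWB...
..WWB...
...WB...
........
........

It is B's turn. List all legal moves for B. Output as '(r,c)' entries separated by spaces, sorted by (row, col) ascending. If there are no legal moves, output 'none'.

(1,1): flips 2 -> legal
(1,2): flips 1 -> legal
(1,3): no bracket -> illegal
(2,3): flips 1 -> legal
(2,4): no bracket -> illegal
(3,1): no bracket -> illegal
(4,1): flips 2 -> legal
(5,1): no bracket -> illegal
(5,2): flips 3 -> legal
(6,2): flips 1 -> legal
(6,3): no bracket -> illegal
(6,4): no bracket -> illegal

Answer: (1,1) (1,2) (2,3) (4,1) (5,2) (6,2)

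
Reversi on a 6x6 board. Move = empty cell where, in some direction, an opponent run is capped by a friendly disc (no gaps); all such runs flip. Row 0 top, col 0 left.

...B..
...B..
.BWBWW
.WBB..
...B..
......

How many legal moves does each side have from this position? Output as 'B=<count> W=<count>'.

-- B to move --
(1,1): flips 1 -> legal
(1,2): flips 1 -> legal
(1,4): no bracket -> illegal
(1,5): flips 1 -> legal
(2,0): no bracket -> illegal
(3,0): flips 1 -> legal
(3,4): no bracket -> illegal
(3,5): flips 1 -> legal
(4,0): flips 2 -> legal
(4,1): flips 1 -> legal
(4,2): no bracket -> illegal
B mobility = 7
-- W to move --
(0,2): flips 1 -> legal
(0,4): flips 1 -> legal
(1,0): no bracket -> illegal
(1,1): flips 1 -> legal
(1,2): no bracket -> illegal
(1,4): no bracket -> illegal
(2,0): flips 1 -> legal
(3,0): no bracket -> illegal
(3,4): flips 2 -> legal
(4,1): no bracket -> illegal
(4,2): flips 2 -> legal
(4,4): flips 1 -> legal
(5,2): no bracket -> illegal
(5,3): no bracket -> illegal
(5,4): no bracket -> illegal
W mobility = 7

Answer: B=7 W=7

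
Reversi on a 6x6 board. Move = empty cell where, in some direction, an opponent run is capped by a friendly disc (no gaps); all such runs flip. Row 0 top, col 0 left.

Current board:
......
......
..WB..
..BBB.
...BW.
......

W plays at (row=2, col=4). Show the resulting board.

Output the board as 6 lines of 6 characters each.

Answer: ......
......
..WWW.
..BBW.
...BW.
......

Derivation:
Place W at (2,4); scan 8 dirs for brackets.
Dir NW: first cell '.' (not opp) -> no flip
Dir N: first cell '.' (not opp) -> no flip
Dir NE: first cell '.' (not opp) -> no flip
Dir W: opp run (2,3) capped by W -> flip
Dir E: first cell '.' (not opp) -> no flip
Dir SW: opp run (3,3), next='.' -> no flip
Dir S: opp run (3,4) capped by W -> flip
Dir SE: first cell '.' (not opp) -> no flip
All flips: (2,3) (3,4)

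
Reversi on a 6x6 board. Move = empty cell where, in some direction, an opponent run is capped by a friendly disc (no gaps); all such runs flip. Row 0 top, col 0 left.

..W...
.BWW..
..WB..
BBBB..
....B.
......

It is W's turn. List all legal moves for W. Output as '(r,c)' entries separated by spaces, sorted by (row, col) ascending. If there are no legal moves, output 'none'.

Answer: (0,0) (1,0) (2,0) (2,4) (3,4) (4,0) (4,2) (4,3) (5,5)

Derivation:
(0,0): flips 1 -> legal
(0,1): no bracket -> illegal
(1,0): flips 1 -> legal
(1,4): no bracket -> illegal
(2,0): flips 1 -> legal
(2,1): no bracket -> illegal
(2,4): flips 1 -> legal
(3,4): flips 1 -> legal
(3,5): no bracket -> illegal
(4,0): flips 1 -> legal
(4,1): no bracket -> illegal
(4,2): flips 1 -> legal
(4,3): flips 2 -> legal
(4,5): no bracket -> illegal
(5,3): no bracket -> illegal
(5,4): no bracket -> illegal
(5,5): flips 2 -> legal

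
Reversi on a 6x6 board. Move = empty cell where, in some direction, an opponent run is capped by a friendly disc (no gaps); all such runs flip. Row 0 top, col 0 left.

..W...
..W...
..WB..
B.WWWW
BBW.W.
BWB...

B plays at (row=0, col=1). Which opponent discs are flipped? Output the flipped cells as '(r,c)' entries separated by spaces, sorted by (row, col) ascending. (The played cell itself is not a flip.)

Answer: (1,2)

Derivation:
Dir NW: edge -> no flip
Dir N: edge -> no flip
Dir NE: edge -> no flip
Dir W: first cell '.' (not opp) -> no flip
Dir E: opp run (0,2), next='.' -> no flip
Dir SW: first cell '.' (not opp) -> no flip
Dir S: first cell '.' (not opp) -> no flip
Dir SE: opp run (1,2) capped by B -> flip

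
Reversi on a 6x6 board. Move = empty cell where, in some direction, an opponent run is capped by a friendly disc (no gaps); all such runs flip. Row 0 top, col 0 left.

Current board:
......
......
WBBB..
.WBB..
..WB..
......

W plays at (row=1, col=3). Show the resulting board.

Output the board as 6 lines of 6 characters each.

Place W at (1,3); scan 8 dirs for brackets.
Dir NW: first cell '.' (not opp) -> no flip
Dir N: first cell '.' (not opp) -> no flip
Dir NE: first cell '.' (not opp) -> no flip
Dir W: first cell '.' (not opp) -> no flip
Dir E: first cell '.' (not opp) -> no flip
Dir SW: opp run (2,2) capped by W -> flip
Dir S: opp run (2,3) (3,3) (4,3), next='.' -> no flip
Dir SE: first cell '.' (not opp) -> no flip
All flips: (2,2)

Answer: ......
...W..
WBWB..
.WBB..
..WB..
......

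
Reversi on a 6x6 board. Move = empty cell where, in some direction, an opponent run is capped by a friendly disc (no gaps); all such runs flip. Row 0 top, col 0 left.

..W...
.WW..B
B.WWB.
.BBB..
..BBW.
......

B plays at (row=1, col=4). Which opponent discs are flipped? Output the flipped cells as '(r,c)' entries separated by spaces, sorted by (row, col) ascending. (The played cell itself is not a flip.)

Answer: (2,3)

Derivation:
Dir NW: first cell '.' (not opp) -> no flip
Dir N: first cell '.' (not opp) -> no flip
Dir NE: first cell '.' (not opp) -> no flip
Dir W: first cell '.' (not opp) -> no flip
Dir E: first cell 'B' (not opp) -> no flip
Dir SW: opp run (2,3) capped by B -> flip
Dir S: first cell 'B' (not opp) -> no flip
Dir SE: first cell '.' (not opp) -> no flip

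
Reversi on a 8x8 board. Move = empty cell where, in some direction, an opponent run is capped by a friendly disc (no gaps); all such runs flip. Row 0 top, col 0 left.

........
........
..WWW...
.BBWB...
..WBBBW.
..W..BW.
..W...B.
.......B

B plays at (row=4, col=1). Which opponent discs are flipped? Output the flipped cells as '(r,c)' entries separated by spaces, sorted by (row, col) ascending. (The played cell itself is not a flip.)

Dir NW: first cell '.' (not opp) -> no flip
Dir N: first cell 'B' (not opp) -> no flip
Dir NE: first cell 'B' (not opp) -> no flip
Dir W: first cell '.' (not opp) -> no flip
Dir E: opp run (4,2) capped by B -> flip
Dir SW: first cell '.' (not opp) -> no flip
Dir S: first cell '.' (not opp) -> no flip
Dir SE: opp run (5,2), next='.' -> no flip

Answer: (4,2)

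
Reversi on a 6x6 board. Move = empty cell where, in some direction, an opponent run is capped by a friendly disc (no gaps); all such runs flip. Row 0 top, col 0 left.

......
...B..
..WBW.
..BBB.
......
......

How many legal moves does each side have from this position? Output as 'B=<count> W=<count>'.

Answer: B=8 W=4

Derivation:
-- B to move --
(1,1): flips 1 -> legal
(1,2): flips 1 -> legal
(1,4): flips 1 -> legal
(1,5): flips 1 -> legal
(2,1): flips 1 -> legal
(2,5): flips 1 -> legal
(3,1): flips 1 -> legal
(3,5): flips 1 -> legal
B mobility = 8
-- W to move --
(0,2): flips 1 -> legal
(0,3): no bracket -> illegal
(0,4): flips 1 -> legal
(1,2): no bracket -> illegal
(1,4): no bracket -> illegal
(2,1): no bracket -> illegal
(2,5): no bracket -> illegal
(3,1): no bracket -> illegal
(3,5): no bracket -> illegal
(4,1): no bracket -> illegal
(4,2): flips 2 -> legal
(4,3): no bracket -> illegal
(4,4): flips 2 -> legal
(4,5): no bracket -> illegal
W mobility = 4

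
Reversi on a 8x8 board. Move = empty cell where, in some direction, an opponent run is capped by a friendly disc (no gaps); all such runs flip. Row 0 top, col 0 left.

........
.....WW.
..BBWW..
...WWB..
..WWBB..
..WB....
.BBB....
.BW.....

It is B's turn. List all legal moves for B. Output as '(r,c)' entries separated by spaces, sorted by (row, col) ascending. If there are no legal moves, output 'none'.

(0,4): no bracket -> illegal
(0,5): flips 2 -> legal
(0,6): no bracket -> illegal
(0,7): flips 5 -> legal
(1,3): flips 1 -> legal
(1,4): flips 2 -> legal
(1,7): no bracket -> illegal
(2,6): flips 2 -> legal
(2,7): no bracket -> illegal
(3,1): flips 1 -> legal
(3,2): flips 4 -> legal
(3,6): no bracket -> illegal
(4,1): flips 3 -> legal
(5,1): flips 1 -> legal
(5,4): no bracket -> illegal
(7,3): flips 1 -> legal

Answer: (0,5) (0,7) (1,3) (1,4) (2,6) (3,1) (3,2) (4,1) (5,1) (7,3)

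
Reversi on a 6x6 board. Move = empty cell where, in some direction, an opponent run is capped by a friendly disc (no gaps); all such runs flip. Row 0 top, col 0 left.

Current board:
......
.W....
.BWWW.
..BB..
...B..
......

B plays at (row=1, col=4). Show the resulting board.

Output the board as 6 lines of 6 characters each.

Place B at (1,4); scan 8 dirs for brackets.
Dir NW: first cell '.' (not opp) -> no flip
Dir N: first cell '.' (not opp) -> no flip
Dir NE: first cell '.' (not opp) -> no flip
Dir W: first cell '.' (not opp) -> no flip
Dir E: first cell '.' (not opp) -> no flip
Dir SW: opp run (2,3) capped by B -> flip
Dir S: opp run (2,4), next='.' -> no flip
Dir SE: first cell '.' (not opp) -> no flip
All flips: (2,3)

Answer: ......
.W..B.
.BWBW.
..BB..
...B..
......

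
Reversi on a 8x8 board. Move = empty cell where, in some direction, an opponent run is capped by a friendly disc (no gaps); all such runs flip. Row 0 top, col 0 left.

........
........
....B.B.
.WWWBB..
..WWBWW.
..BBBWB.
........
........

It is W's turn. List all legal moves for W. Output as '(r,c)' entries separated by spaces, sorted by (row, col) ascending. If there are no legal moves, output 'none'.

(1,3): flips 2 -> legal
(1,4): no bracket -> illegal
(1,5): flips 1 -> legal
(1,6): no bracket -> illegal
(1,7): no bracket -> illegal
(2,3): flips 1 -> legal
(2,5): flips 2 -> legal
(2,7): no bracket -> illegal
(3,6): flips 2 -> legal
(3,7): no bracket -> illegal
(4,1): no bracket -> illegal
(4,7): no bracket -> illegal
(5,1): flips 3 -> legal
(5,7): flips 1 -> legal
(6,1): flips 1 -> legal
(6,2): flips 1 -> legal
(6,3): flips 2 -> legal
(6,4): flips 1 -> legal
(6,5): flips 1 -> legal
(6,6): flips 1 -> legal
(6,7): flips 1 -> legal

Answer: (1,3) (1,5) (2,3) (2,5) (3,6) (5,1) (5,7) (6,1) (6,2) (6,3) (6,4) (6,5) (6,6) (6,7)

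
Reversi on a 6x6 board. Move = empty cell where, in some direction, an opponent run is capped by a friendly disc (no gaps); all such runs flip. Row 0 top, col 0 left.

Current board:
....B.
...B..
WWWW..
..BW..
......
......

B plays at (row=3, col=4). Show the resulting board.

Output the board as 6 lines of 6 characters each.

Place B at (3,4); scan 8 dirs for brackets.
Dir NW: opp run (2,3), next='.' -> no flip
Dir N: first cell '.' (not opp) -> no flip
Dir NE: first cell '.' (not opp) -> no flip
Dir W: opp run (3,3) capped by B -> flip
Dir E: first cell '.' (not opp) -> no flip
Dir SW: first cell '.' (not opp) -> no flip
Dir S: first cell '.' (not opp) -> no flip
Dir SE: first cell '.' (not opp) -> no flip
All flips: (3,3)

Answer: ....B.
...B..
WWWW..
..BBB.
......
......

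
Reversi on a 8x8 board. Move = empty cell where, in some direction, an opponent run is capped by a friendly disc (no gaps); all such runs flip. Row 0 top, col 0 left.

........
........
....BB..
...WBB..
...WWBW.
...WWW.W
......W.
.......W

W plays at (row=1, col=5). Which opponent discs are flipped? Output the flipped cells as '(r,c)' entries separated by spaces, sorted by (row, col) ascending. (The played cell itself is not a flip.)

Answer: (2,4) (2,5) (3,5) (4,5)

Derivation:
Dir NW: first cell '.' (not opp) -> no flip
Dir N: first cell '.' (not opp) -> no flip
Dir NE: first cell '.' (not opp) -> no flip
Dir W: first cell '.' (not opp) -> no flip
Dir E: first cell '.' (not opp) -> no flip
Dir SW: opp run (2,4) capped by W -> flip
Dir S: opp run (2,5) (3,5) (4,5) capped by W -> flip
Dir SE: first cell '.' (not opp) -> no flip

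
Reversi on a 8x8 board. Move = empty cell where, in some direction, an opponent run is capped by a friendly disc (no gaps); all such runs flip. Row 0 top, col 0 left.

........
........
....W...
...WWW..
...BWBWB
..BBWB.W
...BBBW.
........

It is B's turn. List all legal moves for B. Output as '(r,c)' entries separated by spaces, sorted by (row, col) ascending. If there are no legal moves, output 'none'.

(1,3): no bracket -> illegal
(1,4): flips 4 -> legal
(1,5): no bracket -> illegal
(2,2): flips 2 -> legal
(2,3): flips 2 -> legal
(2,5): flips 2 -> legal
(2,6): flips 2 -> legal
(3,2): no bracket -> illegal
(3,6): no bracket -> illegal
(3,7): flips 1 -> legal
(4,2): no bracket -> illegal
(5,6): no bracket -> illegal
(6,7): flips 2 -> legal
(7,5): no bracket -> illegal
(7,6): no bracket -> illegal
(7,7): flips 1 -> legal

Answer: (1,4) (2,2) (2,3) (2,5) (2,6) (3,7) (6,7) (7,7)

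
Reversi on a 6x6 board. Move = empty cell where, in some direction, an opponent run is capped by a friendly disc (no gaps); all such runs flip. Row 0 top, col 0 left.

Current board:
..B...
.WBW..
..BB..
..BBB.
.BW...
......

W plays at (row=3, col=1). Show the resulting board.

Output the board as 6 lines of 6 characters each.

Place W at (3,1); scan 8 dirs for brackets.
Dir NW: first cell '.' (not opp) -> no flip
Dir N: first cell '.' (not opp) -> no flip
Dir NE: opp run (2,2) capped by W -> flip
Dir W: first cell '.' (not opp) -> no flip
Dir E: opp run (3,2) (3,3) (3,4), next='.' -> no flip
Dir SW: first cell '.' (not opp) -> no flip
Dir S: opp run (4,1), next='.' -> no flip
Dir SE: first cell 'W' (not opp) -> no flip
All flips: (2,2)

Answer: ..B...
.WBW..
..WB..
.WBBB.
.BW...
......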